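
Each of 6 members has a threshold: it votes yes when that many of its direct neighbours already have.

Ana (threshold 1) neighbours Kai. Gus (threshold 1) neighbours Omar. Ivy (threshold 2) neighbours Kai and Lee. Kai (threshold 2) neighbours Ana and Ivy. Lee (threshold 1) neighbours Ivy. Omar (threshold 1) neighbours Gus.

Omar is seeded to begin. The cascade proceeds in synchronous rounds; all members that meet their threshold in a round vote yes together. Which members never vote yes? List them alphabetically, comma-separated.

Round 1 — Omar votes yes (initial).
Round 2 — checking thresholds:
  Gus: 1 of 1 neighbours ≥ 1, votes yes.
Round 3 — no new yes votes; cascade stops.

Ana, Ivy, Kai, Lee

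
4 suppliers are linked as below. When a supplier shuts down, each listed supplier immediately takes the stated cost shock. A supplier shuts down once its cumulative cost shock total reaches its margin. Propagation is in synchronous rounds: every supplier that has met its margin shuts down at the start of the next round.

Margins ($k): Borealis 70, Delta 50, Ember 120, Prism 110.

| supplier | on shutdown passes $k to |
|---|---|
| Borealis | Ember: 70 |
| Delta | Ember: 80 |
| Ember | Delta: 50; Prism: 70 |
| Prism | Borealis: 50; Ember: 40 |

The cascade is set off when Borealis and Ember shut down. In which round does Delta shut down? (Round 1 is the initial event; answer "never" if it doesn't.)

2

Round 1 — Borealis, Ember shut down (initial).
  Delta: +50 → 50 ≥ 50
  Prism: +70 → 70 < 110
Round 2 — Delta shuts down.
No further shutdowns.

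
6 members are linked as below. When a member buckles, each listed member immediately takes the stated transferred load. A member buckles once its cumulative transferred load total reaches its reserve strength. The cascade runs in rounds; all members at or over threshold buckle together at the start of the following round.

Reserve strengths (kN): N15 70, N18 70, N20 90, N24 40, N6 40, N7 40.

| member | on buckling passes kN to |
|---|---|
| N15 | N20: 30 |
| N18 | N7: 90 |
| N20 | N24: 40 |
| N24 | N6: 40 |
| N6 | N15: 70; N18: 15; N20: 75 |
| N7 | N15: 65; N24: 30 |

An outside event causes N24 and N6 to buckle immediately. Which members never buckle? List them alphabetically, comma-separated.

N18, N7

Round 1 — N24, N6 buckle (initial).
  N15: +70 → 70 ≥ 70
  N18: +15 → 15 < 70
  N20: +75 → 75 < 90
Round 2 — N15 buckles.
  N20: +30 → 105 ≥ 90
Round 3 — N20 buckles.
No further bucklings.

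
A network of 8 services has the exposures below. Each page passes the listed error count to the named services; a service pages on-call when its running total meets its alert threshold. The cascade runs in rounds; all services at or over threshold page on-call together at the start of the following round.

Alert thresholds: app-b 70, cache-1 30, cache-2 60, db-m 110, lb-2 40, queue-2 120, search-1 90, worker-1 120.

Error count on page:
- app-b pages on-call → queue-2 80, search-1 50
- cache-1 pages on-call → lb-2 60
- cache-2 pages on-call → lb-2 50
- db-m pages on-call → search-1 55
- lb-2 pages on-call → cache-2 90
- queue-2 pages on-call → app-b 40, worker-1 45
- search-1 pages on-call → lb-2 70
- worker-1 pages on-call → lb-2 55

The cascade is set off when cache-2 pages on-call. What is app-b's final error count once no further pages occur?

Round 1 — cache-2 pages on-call (initial).
  lb-2: +50 → 50 ≥ 40
Round 2 — lb-2 pages on-call.
No further pages.

0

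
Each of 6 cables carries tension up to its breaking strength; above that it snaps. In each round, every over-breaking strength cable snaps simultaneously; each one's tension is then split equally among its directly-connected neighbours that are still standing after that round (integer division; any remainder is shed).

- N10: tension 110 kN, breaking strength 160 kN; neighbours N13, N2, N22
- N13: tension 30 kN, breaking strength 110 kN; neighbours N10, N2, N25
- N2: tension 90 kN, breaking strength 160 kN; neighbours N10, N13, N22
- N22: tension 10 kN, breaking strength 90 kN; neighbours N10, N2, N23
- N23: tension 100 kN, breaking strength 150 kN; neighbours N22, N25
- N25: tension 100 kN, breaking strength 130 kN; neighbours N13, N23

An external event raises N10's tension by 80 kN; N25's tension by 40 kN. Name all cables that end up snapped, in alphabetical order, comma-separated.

Round 1 — N10 at 190 > 160; N25 at 140 > 130. N10, N25 snap.
  N10 sheds 190 kN to N13, N2, N22: 63 each (1 lost).
    N13: 30+63 = 93 ≤ 110
    N2: 90+63 = 153 ≤ 160
    N22: 10+63 = 73 ≤ 90
  N25 sheds 140 kN to N13, N23: 70 each.
    N13: 93+70 = 163 > 110
    N23: 100+70 = 170 > 150
Round 2 — N13, N23 snap.
  N13 sheds 163 kN to N2: 163 each.
    N2: 153+163 = 316 > 160
  N23 sheds 170 kN to N22: 170 each.
    N22: 73+170 = 243 > 90
Round 3 — N2, N22 snap.
  N2 sheds 316 kN: no online neighbours, lost.
  N22 sheds 243 kN: no online neighbours, lost.
No further breaks.

N10, N13, N2, N22, N23, N25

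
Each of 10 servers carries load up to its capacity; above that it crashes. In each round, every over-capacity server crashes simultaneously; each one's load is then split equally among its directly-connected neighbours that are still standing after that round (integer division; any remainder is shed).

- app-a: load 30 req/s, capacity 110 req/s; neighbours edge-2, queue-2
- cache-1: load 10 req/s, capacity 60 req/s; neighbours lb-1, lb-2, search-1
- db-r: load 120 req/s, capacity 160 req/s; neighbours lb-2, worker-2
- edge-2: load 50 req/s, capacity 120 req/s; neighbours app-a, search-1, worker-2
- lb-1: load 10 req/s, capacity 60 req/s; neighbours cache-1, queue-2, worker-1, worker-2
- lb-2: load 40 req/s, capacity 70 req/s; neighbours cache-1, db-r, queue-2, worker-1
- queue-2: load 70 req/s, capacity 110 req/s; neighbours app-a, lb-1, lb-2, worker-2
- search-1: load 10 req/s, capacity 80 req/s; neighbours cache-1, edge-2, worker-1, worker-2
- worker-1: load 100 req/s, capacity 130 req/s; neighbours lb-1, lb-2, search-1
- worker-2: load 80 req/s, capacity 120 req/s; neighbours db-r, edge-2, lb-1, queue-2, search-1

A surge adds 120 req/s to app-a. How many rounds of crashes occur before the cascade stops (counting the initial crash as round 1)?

Round 1 — app-a at 150 > 110. app-a crashes.
  app-a sheds 150 req/s to edge-2, queue-2: 75 each.
    edge-2: 50+75 = 125 > 120
    queue-2: 70+75 = 145 > 110
Round 2 — edge-2, queue-2 crash.
  edge-2 sheds 125 req/s to search-1, worker-2: 62 each (1 lost).
    search-1: 10+62 = 72 ≤ 80
    worker-2: 80+62 = 142 > 120
  queue-2 sheds 145 req/s to lb-1, lb-2, worker-2: 48 each (1 lost).
    lb-1: 10+48 = 58 ≤ 60
    lb-2: 40+48 = 88 > 70
    worker-2: 142+48 = 190 > 120
Round 3 — lb-2, worker-2 crash.
  lb-2 sheds 88 req/s to cache-1, db-r, worker-1: 29 each (1 lost).
    cache-1: 10+29 = 39 ≤ 60
    db-r: 120+29 = 149 ≤ 160
    worker-1: 100+29 = 129 ≤ 130
  worker-2 sheds 190 req/s to db-r, lb-1, search-1: 63 each (1 lost).
    db-r: 149+63 = 212 > 160
    lb-1: 58+63 = 121 > 60
    search-1: 72+63 = 135 > 80
Round 4 — db-r, lb-1, search-1 crash.
  db-r sheds 212 req/s: no online neighbours, lost.
  lb-1 sheds 121 req/s to cache-1, worker-1: 60 each (1 lost).
    cache-1: 39+60 = 99 > 60
    worker-1: 129+60 = 189 > 130
  search-1 sheds 135 req/s to cache-1, worker-1: 67 each (1 lost).
    cache-1: 99+67 = 166 > 60
    worker-1: 189+67 = 256 > 130
Round 5 — cache-1, worker-1 crash.
  cache-1 sheds 166 req/s: no online neighbours, lost.
  worker-1 sheds 256 req/s: no online neighbours, lost.
No further crashes.

5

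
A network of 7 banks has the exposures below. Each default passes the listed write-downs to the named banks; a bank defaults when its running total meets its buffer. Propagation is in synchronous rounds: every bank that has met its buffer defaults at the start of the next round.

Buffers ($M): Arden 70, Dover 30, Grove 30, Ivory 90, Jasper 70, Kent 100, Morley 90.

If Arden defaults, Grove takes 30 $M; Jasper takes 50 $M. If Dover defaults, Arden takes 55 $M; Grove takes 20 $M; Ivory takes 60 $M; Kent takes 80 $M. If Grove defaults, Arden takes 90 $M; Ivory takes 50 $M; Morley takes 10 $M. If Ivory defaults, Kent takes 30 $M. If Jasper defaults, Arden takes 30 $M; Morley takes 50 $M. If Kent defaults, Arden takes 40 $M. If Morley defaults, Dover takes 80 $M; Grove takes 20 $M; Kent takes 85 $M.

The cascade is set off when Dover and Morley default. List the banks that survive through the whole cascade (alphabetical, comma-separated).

Jasper

Round 1 — Dover, Morley default (initial).
  Arden: +55 → 55 < 70
  Grove: +20+20 → 40 ≥ 30
  Ivory: +60 → 60 < 90
  Kent: +80+85 → 165 ≥ 100
Round 2 — Grove, Kent default.
  Arden: +90+40 → 185 ≥ 70
  Ivory: +50 → 110 ≥ 90
Round 3 — Arden, Ivory default.
  Jasper: +50 → 50 < 70
No further defaults.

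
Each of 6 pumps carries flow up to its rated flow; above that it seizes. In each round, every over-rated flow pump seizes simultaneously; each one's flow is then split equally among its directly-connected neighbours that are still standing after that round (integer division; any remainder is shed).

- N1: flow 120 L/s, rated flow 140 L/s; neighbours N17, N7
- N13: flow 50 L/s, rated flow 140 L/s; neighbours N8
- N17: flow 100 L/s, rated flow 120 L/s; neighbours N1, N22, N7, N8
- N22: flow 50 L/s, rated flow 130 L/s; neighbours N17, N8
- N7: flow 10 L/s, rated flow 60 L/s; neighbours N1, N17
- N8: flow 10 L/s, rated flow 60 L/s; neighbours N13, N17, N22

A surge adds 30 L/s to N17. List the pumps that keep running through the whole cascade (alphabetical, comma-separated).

Round 1 — N17 at 130 > 120. N17 seizes.
  N17 sheds 130 L/s to N1, N22, N7, N8: 32 each (2 lost).
    N1: 120+32 = 152 > 140
    N22: 50+32 = 82 ≤ 130
    N7: 10+32 = 42 ≤ 60
    N8: 10+32 = 42 ≤ 60
Round 2 — N1 seizes.
  N1 sheds 152 L/s to N7: 152 each.
    N7: 42+152 = 194 > 60
Round 3 — N7 seizes.
  N7 sheds 194 L/s: no online neighbours, lost.
No further seizures.

N13, N22, N8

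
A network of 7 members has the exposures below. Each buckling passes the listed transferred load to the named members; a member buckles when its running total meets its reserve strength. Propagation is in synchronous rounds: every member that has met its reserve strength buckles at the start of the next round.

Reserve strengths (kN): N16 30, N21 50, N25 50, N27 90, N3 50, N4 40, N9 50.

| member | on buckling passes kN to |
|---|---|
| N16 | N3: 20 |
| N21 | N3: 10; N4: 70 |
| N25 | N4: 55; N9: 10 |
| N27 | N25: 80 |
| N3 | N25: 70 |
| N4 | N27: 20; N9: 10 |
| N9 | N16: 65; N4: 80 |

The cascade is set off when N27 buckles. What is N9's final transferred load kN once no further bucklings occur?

Round 1 — N27 buckles (initial).
  N25: +80 → 80 ≥ 50
Round 2 — N25 buckles.
  N4: +55 → 55 ≥ 40
  N9: +10 → 10 < 50
Round 3 — N4 buckles.
  N9: +10 → 20 < 50
No further bucklings.

20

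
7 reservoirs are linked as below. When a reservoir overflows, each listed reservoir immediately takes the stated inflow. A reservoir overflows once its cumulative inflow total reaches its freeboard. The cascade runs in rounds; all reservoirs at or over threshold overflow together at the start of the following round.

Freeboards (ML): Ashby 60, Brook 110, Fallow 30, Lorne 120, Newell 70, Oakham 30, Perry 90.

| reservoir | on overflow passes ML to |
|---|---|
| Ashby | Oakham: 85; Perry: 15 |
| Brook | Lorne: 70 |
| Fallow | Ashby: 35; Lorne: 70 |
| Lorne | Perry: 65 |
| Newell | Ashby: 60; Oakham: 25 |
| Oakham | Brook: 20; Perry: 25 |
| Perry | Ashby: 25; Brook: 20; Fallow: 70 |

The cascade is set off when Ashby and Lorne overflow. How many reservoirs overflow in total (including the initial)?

5

Round 1 — Ashby, Lorne overflow (initial).
  Oakham: +85 → 85 ≥ 30
  Perry: +15+65 → 80 < 90
Round 2 — Oakham overflows.
  Brook: +20 → 20 < 110
  Perry: +25 → 105 ≥ 90
Round 3 — Perry overflows.
  Brook: +20 → 40 < 110
  Fallow: +70 → 70 ≥ 30
Round 4 — Fallow overflows.
No further overflows.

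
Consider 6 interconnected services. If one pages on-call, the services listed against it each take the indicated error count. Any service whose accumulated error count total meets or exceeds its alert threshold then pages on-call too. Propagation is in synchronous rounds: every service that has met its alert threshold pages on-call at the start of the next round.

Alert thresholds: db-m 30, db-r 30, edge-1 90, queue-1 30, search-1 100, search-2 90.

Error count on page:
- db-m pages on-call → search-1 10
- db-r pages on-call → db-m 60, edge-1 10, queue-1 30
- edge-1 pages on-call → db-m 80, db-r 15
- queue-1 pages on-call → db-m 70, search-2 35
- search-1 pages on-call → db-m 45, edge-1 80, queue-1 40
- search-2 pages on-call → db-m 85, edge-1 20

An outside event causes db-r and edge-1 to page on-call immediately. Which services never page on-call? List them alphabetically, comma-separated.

Round 1 — db-r, edge-1 page on-call (initial).
  db-m: +60+80 → 140 ≥ 30
  queue-1: +30 → 30 ≥ 30
Round 2 — db-m, queue-1 page on-call.
  search-1: +10 → 10 < 100
  search-2: +35 → 35 < 90
No further pages.

search-1, search-2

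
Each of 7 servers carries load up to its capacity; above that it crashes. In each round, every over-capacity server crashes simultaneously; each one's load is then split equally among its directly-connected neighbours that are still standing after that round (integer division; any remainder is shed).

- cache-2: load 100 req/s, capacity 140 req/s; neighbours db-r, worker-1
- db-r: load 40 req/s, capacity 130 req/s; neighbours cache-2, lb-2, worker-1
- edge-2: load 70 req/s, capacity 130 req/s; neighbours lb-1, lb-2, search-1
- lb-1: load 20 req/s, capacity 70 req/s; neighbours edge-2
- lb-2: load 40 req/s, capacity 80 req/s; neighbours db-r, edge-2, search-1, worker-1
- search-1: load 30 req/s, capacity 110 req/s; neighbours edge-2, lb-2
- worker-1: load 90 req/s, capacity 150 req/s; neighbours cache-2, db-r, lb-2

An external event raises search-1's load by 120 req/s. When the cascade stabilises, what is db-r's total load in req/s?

97

Round 1 — search-1 at 150 > 110. search-1 crashes.
  search-1 sheds 150 req/s to edge-2, lb-2: 75 each.
    edge-2: 70+75 = 145 > 130
    lb-2: 40+75 = 115 > 80
Round 2 — edge-2, lb-2 crash.
  edge-2 sheds 145 req/s to lb-1: 145 each.
    lb-1: 20+145 = 165 > 70
  lb-2 sheds 115 req/s to db-r, worker-1: 57 each (1 lost).
    db-r: 40+57 = 97 ≤ 130
    worker-1: 90+57 = 147 ≤ 150
Round 3 — lb-1 crashes.
  lb-1 sheds 165 req/s: no online neighbours, lost.
No further crashes.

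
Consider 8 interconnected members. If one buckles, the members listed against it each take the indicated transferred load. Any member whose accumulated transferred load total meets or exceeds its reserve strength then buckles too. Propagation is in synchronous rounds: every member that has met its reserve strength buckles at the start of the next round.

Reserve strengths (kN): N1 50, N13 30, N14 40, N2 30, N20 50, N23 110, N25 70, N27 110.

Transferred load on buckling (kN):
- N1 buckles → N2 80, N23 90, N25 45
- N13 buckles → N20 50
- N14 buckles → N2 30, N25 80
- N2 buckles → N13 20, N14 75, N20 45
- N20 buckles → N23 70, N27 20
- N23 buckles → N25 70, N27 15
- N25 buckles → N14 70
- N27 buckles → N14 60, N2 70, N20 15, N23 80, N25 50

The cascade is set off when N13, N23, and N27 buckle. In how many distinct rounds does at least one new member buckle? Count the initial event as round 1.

Round 1 — N13, N23, N27 buckle (initial).
  N14: +60 → 60 ≥ 40
  N2: +70 → 70 ≥ 30
  N20: +50+15 → 65 ≥ 50
  N25: +70+50 → 120 ≥ 70
Round 2 — N14, N2, N20, N25 buckle.
No further bucklings.

2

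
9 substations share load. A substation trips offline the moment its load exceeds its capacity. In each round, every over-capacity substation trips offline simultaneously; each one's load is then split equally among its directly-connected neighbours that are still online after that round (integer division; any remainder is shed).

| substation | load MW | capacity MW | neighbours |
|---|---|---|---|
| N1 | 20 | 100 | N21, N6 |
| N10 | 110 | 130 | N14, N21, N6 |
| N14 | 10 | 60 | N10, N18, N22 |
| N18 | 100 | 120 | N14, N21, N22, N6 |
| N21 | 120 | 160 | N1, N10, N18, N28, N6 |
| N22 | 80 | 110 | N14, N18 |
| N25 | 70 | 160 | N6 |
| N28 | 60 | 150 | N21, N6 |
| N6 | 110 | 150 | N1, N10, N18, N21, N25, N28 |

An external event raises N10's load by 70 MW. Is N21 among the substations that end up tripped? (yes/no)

Round 1 — N10 at 180 > 130. N10 trips offline.
  N10 sheds 180 MW to N14, N21, N6: 60 each.
    N14: 10+60 = 70 > 60
    N21: 120+60 = 180 > 160
    N6: 110+60 = 170 > 150
Round 2 — N14, N21, N6 trip offline.
  N14 sheds 70 MW to N18, N22: 35 each.
    N18: 100+35 = 135 > 120
    N22: 80+35 = 115 > 110
  N21 sheds 180 MW to N1, N18, N28: 60 each.
    N1: 20+60 = 80 ≤ 100
    N18: 135+60 = 195 > 120
    N28: 60+60 = 120 ≤ 150
  N6 sheds 170 MW to N1, N18, N25, N28: 42 each (2 lost).
    N1: 80+42 = 122 > 100
    N18: 195+42 = 237 > 120
    N25: 70+42 = 112 ≤ 160
    N28: 120+42 = 162 > 150
Round 3 — N1, N18, N22, N28 trip offline.
  N1 sheds 122 MW: no online neighbours, lost.
  N18 sheds 237 MW: no online neighbours, lost.
  N22 sheds 115 MW: no online neighbours, lost.
  N28 sheds 162 MW: no online neighbours, lost.
No further trips.

yes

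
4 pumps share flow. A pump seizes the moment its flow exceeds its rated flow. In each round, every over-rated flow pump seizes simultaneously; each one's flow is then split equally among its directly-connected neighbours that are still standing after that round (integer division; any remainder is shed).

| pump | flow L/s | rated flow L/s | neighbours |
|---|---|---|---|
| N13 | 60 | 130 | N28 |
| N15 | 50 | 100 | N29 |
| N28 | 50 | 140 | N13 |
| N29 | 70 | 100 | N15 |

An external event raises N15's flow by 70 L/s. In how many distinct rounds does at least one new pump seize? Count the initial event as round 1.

Round 1 — N15 at 120 > 100. N15 seizes.
  N15 sheds 120 L/s to N29: 120 each.
    N29: 70+120 = 190 > 100
Round 2 — N29 seizes.
  N29 sheds 190 L/s: no online neighbours, lost.
No further seizures.

2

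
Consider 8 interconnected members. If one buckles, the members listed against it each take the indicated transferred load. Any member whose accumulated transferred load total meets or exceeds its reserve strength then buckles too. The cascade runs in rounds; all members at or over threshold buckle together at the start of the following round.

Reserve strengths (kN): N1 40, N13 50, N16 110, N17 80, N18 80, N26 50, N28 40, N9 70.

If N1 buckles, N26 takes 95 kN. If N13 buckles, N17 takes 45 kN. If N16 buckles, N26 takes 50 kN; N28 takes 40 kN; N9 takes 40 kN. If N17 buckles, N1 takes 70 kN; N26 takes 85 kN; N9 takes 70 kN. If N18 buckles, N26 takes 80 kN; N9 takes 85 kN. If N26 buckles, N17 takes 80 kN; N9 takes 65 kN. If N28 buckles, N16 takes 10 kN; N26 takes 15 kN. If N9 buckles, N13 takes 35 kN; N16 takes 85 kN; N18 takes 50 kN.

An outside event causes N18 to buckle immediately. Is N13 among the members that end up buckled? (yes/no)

no

Round 1 — N18 buckles (initial).
  N26: +80 → 80 ≥ 50
  N9: +85 → 85 ≥ 70
Round 2 — N26, N9 buckle.
  N13: +35 → 35 < 50
  N16: +85 → 85 < 110
  N17: +80 → 80 ≥ 80
Round 3 — N17 buckles.
  N1: +70 → 70 ≥ 40
Round 4 — N1 buckles.
No further bucklings.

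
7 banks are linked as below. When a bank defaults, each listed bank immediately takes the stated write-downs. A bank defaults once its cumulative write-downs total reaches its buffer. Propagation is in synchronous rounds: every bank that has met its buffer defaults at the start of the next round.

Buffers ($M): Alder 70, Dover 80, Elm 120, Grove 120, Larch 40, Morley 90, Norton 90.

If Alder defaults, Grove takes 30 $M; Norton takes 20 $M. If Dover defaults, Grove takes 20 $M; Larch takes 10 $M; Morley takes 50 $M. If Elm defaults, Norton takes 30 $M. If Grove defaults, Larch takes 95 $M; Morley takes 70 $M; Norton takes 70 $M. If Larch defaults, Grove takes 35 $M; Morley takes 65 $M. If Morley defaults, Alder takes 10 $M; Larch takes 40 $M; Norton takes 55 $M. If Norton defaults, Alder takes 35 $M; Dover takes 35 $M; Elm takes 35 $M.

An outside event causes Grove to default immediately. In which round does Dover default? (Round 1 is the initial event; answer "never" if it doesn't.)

Round 1 — Grove defaults (initial).
  Larch: +95 → 95 ≥ 40
  Morley: +70 → 70 < 90
  Norton: +70 → 70 < 90
Round 2 — Larch defaults.
  Morley: +65 → 135 ≥ 90
Round 3 — Morley defaults.
  Alder: +10 → 10 < 70
  Norton: +55 → 125 ≥ 90
Round 4 — Norton defaults.
  Alder: +35 → 45 < 70
  Dover: +35 → 35 < 80
  Elm: +35 → 35 < 120
No further defaults.

never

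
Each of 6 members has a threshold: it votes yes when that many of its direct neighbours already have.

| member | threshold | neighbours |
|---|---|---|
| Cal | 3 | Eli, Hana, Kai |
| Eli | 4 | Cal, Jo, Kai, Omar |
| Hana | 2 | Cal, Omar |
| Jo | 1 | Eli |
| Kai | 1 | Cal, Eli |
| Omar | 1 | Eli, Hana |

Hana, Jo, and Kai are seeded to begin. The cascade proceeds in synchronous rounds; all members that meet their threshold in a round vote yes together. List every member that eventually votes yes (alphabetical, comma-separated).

Round 1 — Hana, Jo, Kai vote yes (initial).
Round 2 — checking thresholds:
  Cal: 2 of 3 neighbours < 3, holds.
  Eli: 2 of 4 neighbours < 4, holds.
  Omar: 1 of 2 neighbours ≥ 1, votes yes.
Round 3 — no new yes votes; cascade stops.

Hana, Jo, Kai, Omar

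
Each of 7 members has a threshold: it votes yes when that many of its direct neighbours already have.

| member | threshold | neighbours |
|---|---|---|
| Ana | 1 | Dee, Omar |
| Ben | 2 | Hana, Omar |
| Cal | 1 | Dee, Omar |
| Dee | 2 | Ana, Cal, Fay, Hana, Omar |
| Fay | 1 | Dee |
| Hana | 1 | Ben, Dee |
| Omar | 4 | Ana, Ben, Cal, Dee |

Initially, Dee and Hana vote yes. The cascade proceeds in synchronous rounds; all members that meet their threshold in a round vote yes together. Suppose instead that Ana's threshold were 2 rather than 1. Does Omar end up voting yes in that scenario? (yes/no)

With Ana's threshold at 2:
Round 1 — Dee, Hana vote yes (initial).
Round 2 — checking thresholds:
  Ana: 1 of 2 neighbours < 2, below threshold.
  Ben: 1 of 2 neighbours < 2, below threshold.
  Cal: 1 of 2 neighbours ≥ 1, votes yes.
  Fay: 1 of 1 neighbours ≥ 1, votes yes.
  Omar: 1 of 4 neighbours < 4, below threshold.
Round 3 — no new yes votes; cascade stops.

no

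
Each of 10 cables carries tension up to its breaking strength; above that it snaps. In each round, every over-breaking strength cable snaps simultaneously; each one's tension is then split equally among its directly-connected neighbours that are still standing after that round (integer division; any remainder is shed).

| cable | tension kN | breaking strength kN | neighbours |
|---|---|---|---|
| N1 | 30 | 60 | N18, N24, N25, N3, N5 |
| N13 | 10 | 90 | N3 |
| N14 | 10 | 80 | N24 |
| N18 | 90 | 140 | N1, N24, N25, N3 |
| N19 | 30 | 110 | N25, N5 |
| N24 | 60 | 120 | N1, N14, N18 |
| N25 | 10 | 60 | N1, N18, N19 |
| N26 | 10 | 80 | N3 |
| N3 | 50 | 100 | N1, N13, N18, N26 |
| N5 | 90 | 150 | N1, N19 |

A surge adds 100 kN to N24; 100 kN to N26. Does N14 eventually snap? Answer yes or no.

no

Round 1 — N24 at 160 > 120; N26 at 110 > 80. N24, N26 snap.
  N24 sheds 160 kN to N1, N14, N18: 53 each (1 lost).
    N1: 30+53 = 83 > 60
    N14: 10+53 = 63 ≤ 80
    N18: 90+53 = 143 > 140
  N26 sheds 110 kN to N3: 110 each.
    N3: 50+110 = 160 > 100
Round 2 — N1, N18, N3 snap.
  N1 sheds 83 kN to N25, N5: 41 each (1 lost).
    N25: 10+41 = 51 ≤ 60
    N5: 90+41 = 131 ≤ 150
  N18 sheds 143 kN to N25: 143 each.
    N25: 51+143 = 194 > 60
  N3 sheds 160 kN to N13: 160 each.
    N13: 10+160 = 170 > 90
Round 3 — N13, N25 snap.
  N13 sheds 170 kN: no online neighbours, lost.
  N25 sheds 194 kN to N19: 194 each.
    N19: 30+194 = 224 > 110
Round 4 — N19 snaps.
  N19 sheds 224 kN to N5: 224 each.
    N5: 131+224 = 355 > 150
Round 5 — N5 snaps.
  N5 sheds 355 kN: no online neighbours, lost.
No further breaks.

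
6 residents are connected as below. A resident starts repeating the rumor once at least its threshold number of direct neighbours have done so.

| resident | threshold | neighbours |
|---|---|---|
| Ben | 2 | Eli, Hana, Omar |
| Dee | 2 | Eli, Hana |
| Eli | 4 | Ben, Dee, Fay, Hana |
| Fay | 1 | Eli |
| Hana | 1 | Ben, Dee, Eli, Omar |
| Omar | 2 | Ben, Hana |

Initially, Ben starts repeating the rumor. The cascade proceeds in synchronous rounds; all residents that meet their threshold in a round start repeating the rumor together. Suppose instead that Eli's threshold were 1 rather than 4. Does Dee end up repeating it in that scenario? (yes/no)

yes

With Eli's threshold at 1:
Round 1 — Ben starts repeating the rumor (initial).
Round 2 — checking thresholds:
  Eli: 1 of 4 neighbours ≥ 1, starts repeating the rumor.
  Hana: 1 of 4 neighbours ≥ 1, starts repeating the rumor.
  Omar: 1 of 2 neighbours < 2, not yet.
Round 3 — checking thresholds:
  Dee: 2 of 2 neighbours ≥ 2, starts repeating the rumor.
  Fay: 1 of 1 neighbours ≥ 1, starts repeating the rumor.
  Omar: 2 of 2 neighbours ≥ 2, starts repeating the rumor.
Round 4 — no new spreads; cascade stops.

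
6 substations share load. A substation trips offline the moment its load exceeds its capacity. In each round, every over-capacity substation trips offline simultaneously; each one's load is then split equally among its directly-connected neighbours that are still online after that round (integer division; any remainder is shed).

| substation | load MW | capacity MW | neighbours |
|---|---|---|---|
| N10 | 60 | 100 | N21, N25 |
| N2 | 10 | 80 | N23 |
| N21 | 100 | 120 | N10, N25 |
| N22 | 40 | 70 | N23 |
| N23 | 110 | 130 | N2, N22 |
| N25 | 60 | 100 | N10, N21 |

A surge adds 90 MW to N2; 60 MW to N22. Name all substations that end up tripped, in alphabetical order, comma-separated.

N2, N22, N23

Round 1 — N2 at 100 > 80; N22 at 100 > 70. N2, N22 trip offline.
  N2 sheds 100 MW to N23: 100 each.
    N23: 110+100 = 210 > 130
  N22 sheds 100 MW to N23: 100 each.
    N23: 210+100 = 310 > 130
Round 2 — N23 trips offline.
  N23 sheds 310 MW: no online neighbours, lost.
No further trips.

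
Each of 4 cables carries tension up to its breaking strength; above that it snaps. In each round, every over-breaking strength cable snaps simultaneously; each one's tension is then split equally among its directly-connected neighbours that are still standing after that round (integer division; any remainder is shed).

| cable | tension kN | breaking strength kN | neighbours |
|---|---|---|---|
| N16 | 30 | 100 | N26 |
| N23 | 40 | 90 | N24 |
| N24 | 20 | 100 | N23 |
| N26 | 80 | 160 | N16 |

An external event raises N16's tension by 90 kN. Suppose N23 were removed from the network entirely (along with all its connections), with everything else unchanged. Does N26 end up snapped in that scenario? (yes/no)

With N23 removed:
Round 1 — N16 at 120 > 100. N16 snaps.
  N16 sheds 120 kN to N26: 120 each.
    N26: 80+120 = 200 > 160
Round 2 — N26 snaps.
  N26 sheds 200 kN: no online neighbours, lost.
No further breaks.

yes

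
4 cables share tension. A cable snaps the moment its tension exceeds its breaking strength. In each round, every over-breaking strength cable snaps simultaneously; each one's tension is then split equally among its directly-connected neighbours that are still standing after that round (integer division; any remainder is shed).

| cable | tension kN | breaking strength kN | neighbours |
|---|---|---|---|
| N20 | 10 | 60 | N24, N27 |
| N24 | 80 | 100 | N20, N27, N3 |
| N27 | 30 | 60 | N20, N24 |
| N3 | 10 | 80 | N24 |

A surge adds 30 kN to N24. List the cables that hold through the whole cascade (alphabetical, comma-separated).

Round 1 — N24 at 110 > 100. N24 snaps.
  N24 sheds 110 kN to N20, N27, N3: 36 each (2 lost).
    N20: 10+36 = 46 ≤ 60
    N27: 30+36 = 66 > 60
    N3: 10+36 = 46 ≤ 80
Round 2 — N27 snaps.
  N27 sheds 66 kN to N20: 66 each.
    N20: 46+66 = 112 > 60
Round 3 — N20 snaps.
  N20 sheds 112 kN: no online neighbours, lost.
No further breaks.

N3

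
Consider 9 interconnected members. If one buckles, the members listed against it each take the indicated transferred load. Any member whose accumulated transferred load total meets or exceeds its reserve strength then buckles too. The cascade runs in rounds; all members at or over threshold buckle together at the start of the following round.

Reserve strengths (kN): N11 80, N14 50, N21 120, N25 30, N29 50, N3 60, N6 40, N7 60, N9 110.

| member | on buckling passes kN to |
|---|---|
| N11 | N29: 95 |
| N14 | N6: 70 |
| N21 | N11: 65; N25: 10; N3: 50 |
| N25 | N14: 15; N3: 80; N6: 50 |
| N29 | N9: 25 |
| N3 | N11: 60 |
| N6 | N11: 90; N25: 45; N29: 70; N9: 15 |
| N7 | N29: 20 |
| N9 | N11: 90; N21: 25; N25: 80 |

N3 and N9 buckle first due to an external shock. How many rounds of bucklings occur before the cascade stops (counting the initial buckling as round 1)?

3

Round 1 — N3, N9 buckle (initial).
  N11: +60+90 → 150 ≥ 80
  N21: +25 → 25 < 120
  N25: +80 → 80 ≥ 30
Round 2 — N11, N25 buckle.
  N14: +15 → 15 < 50
  N29: +95 → 95 ≥ 50
  N6: +50 → 50 ≥ 40
Round 3 — N29, N6 buckle.
No further bucklings.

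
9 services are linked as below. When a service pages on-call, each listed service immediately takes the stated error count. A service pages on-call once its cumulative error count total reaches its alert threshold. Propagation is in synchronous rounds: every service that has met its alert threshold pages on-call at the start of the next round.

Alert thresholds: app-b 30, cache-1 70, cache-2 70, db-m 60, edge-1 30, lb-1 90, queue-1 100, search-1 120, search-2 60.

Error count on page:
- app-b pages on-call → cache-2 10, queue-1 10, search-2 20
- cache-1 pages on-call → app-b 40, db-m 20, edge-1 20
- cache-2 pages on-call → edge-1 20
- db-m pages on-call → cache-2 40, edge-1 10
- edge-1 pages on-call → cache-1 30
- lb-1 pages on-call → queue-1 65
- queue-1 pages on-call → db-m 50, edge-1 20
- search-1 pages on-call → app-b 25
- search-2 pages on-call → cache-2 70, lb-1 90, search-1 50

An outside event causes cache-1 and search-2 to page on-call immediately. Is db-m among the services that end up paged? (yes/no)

no

Round 1 — cache-1, search-2 page on-call (initial).
  app-b: +40 → 40 ≥ 30
  cache-2: +70 → 70 ≥ 70
  db-m: +20 → 20 < 60
  edge-1: +20 → 20 < 30
  lb-1: +90 → 90 ≥ 90
  search-1: +50 → 50 < 120
Round 2 — app-b, cache-2, lb-1 page on-call.
  edge-1: +20 → 40 ≥ 30
  queue-1: +10+65 → 75 < 100
Round 3 — edge-1 pages on-call.
No further pages.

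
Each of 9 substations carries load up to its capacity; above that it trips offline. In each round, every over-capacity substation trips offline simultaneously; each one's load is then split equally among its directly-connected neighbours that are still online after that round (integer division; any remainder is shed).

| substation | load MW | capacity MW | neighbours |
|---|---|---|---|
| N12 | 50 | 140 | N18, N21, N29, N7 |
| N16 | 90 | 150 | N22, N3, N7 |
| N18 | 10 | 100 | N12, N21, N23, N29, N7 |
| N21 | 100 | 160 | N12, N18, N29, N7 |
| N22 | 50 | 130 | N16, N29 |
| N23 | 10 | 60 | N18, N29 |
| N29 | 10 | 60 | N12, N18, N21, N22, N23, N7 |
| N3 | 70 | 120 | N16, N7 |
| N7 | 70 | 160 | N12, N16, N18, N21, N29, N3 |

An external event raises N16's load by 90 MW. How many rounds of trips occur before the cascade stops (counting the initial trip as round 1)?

Round 1 — N16 at 180 > 150. N16 trips offline.
  N16 sheds 180 MW to N22, N3, N7: 60 each.
    N22: 50+60 = 110 ≤ 130
    N3: 70+60 = 130 > 120
    N7: 70+60 = 130 ≤ 160
Round 2 — N3 trips offline.
  N3 sheds 130 MW to N7: 130 each.
    N7: 130+130 = 260 > 160
Round 3 — N7 trips offline.
  N7 sheds 260 MW to N12, N18, N21, N29: 65 each.
    N12: 50+65 = 115 ≤ 140
    N18: 10+65 = 75 ≤ 100
    N21: 100+65 = 165 > 160
    N29: 10+65 = 75 > 60
Round 4 — N21, N29 trip offline.
  N21 sheds 165 MW to N12, N18: 82 each (1 lost).
    N12: 115+82 = 197 > 140
    N18: 75+82 = 157 > 100
  N29 sheds 75 MW to N12, N18, N22, N23: 18 each (3 lost).
    N12: 197+18 = 215 > 140
    N18: 157+18 = 175 > 100
    N22: 110+18 = 128 ≤ 130
    N23: 10+18 = 28 ≤ 60
Round 5 — N12, N18 trip offline.
  N12 sheds 215 MW: no online neighbours, lost.
  N18 sheds 175 MW to N23: 175 each.
    N23: 28+175 = 203 > 60
Round 6 — N23 trips offline.
  N23 sheds 203 MW: no online neighbours, lost.
No further trips.

6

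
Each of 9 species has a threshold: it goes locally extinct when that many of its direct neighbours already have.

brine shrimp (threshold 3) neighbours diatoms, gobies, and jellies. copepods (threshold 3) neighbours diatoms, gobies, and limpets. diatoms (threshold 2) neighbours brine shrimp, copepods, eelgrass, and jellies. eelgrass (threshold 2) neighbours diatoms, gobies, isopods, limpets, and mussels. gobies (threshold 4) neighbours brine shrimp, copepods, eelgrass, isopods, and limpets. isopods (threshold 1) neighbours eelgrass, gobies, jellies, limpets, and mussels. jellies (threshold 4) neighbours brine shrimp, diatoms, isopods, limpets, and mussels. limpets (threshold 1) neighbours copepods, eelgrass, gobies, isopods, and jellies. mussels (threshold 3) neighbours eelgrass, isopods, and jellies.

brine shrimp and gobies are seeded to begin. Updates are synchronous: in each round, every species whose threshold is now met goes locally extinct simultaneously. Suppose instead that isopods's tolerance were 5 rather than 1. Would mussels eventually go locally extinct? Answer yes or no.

no

With isopods's tolerance at 5:
Round 1 — brine shrimp, gobies go locally extinct (initial).
Round 2 — checking thresholds:
  copepods: 1 of 3 neighbours < 3, below threshold.
  diatoms: 1 of 4 neighbours < 2, below threshold.
  eelgrass: 1 of 5 neighbours < 2, below threshold.
  isopods: 1 of 5 neighbours < 5, below threshold.
  jellies: 1 of 5 neighbours < 4, below threshold.
  limpets: 1 of 5 neighbours ≥ 1, goes locally extinct.
Round 3 — checking thresholds:
  copepods: 2 of 3 neighbours < 3, below threshold.
  diatoms: 1 of 4 neighbours < 2, below threshold.
  eelgrass: 2 of 5 neighbours ≥ 2, goes locally extinct.
  isopods: 2 of 5 neighbours < 5, below threshold.
  jellies: 2 of 5 neighbours < 4, below threshold.
Round 4 — checking thresholds:
  copepods: 2 of 3 neighbours < 3, below threshold.
  diatoms: 2 of 4 neighbours ≥ 2, goes locally extinct.
  isopods: 3 of 5 neighbours < 5, below threshold.
  jellies: 2 of 5 neighbours < 4, below threshold.
  mussels: 1 of 3 neighbours < 3, below threshold.
Round 5 — checking thresholds:
  copepods: 3 of 3 neighbours ≥ 3, goes locally extinct.
  isopods: 3 of 5 neighbours < 5, below threshold.
  jellies: 3 of 5 neighbours < 4, below threshold.
  mussels: 1 of 3 neighbours < 3, below threshold.
Round 6 — no new extinctions; cascade stops.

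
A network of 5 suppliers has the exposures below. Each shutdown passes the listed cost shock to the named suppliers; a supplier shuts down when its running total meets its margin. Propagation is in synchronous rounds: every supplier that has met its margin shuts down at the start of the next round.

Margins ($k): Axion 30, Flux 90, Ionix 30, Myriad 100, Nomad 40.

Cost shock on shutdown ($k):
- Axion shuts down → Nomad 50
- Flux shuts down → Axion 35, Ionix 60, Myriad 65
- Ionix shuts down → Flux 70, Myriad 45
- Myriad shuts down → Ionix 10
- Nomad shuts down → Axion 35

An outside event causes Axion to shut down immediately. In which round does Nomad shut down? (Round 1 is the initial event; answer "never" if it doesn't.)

2

Round 1 — Axion shuts down (initial).
  Nomad: +50 → 50 ≥ 40
Round 2 — Nomad shuts down.
No further shutdowns.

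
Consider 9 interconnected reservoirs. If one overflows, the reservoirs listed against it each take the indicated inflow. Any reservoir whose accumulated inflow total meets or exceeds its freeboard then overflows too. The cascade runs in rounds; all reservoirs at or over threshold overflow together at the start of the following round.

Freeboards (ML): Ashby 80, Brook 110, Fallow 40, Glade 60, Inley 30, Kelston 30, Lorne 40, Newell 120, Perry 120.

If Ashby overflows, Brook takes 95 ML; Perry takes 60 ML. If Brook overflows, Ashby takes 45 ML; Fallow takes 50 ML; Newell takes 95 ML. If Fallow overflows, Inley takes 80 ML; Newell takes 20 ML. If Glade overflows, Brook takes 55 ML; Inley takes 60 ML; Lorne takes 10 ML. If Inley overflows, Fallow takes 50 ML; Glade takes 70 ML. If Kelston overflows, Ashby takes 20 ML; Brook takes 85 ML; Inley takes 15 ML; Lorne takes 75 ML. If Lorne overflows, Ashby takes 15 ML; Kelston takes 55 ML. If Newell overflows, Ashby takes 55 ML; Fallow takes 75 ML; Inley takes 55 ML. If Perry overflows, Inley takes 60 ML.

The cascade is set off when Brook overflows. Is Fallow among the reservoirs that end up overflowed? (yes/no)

Round 1 — Brook overflows (initial).
  Ashby: +45 → 45 < 80
  Fallow: +50 → 50 ≥ 40
  Newell: +95 → 95 < 120
Round 2 — Fallow overflows.
  Inley: +80 → 80 ≥ 30
  Newell: +20 → 115 < 120
Round 3 — Inley overflows.
  Glade: +70 → 70 ≥ 60
Round 4 — Glade overflows.
  Lorne: +10 → 10 < 40
No further overflows.

yes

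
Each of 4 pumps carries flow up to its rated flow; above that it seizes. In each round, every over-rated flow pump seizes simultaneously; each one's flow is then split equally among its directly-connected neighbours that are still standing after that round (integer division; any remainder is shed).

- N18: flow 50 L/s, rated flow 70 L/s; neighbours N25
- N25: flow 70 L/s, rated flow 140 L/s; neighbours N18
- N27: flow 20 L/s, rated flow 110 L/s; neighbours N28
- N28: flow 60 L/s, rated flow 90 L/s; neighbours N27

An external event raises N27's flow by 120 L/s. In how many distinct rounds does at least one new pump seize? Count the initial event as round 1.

Round 1 — N27 at 140 > 110. N27 seizes.
  N27 sheds 140 L/s to N28: 140 each.
    N28: 60+140 = 200 > 90
Round 2 — N28 seizes.
  N28 sheds 200 L/s: no online neighbours, lost.
No further seizures.

2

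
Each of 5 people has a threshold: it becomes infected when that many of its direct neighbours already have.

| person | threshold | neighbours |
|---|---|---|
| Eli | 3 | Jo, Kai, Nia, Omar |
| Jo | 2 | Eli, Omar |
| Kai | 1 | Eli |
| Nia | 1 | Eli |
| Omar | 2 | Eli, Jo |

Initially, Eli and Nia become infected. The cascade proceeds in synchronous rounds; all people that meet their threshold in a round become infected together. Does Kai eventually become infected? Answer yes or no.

yes

Round 1 — Eli, Nia become infected (initial).
Round 2 — checking thresholds:
  Jo: 1 of 2 neighbours < 2, not yet.
  Kai: 1 of 1 neighbours ≥ 1, becomes infected.
  Omar: 1 of 2 neighbours < 2, not yet.
Round 3 — no new infections; cascade stops.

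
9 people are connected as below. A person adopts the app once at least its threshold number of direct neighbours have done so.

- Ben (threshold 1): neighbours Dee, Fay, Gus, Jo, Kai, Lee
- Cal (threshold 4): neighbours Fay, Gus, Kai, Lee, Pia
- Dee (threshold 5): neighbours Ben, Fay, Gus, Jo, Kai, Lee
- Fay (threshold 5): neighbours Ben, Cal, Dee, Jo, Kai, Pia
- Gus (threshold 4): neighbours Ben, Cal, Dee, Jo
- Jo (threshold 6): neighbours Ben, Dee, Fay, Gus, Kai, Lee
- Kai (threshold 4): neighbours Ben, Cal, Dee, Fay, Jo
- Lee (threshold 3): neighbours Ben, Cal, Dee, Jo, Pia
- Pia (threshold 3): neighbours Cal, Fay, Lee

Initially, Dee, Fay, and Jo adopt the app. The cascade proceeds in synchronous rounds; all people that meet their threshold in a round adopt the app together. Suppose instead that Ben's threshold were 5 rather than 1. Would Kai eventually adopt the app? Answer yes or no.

no

With Ben's threshold at 5:
Round 1 — Dee, Fay, Jo adopt the app (initial).
Round 2 — no new adoptions; cascade stops.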